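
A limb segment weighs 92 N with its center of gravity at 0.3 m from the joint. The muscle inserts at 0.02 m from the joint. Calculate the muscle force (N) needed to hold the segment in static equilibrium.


F_muscle = W * d_load / d_muscle
F_muscle = 92 * 0.3 / 0.02
Numerator = 27.6000
F_muscle = 1380.0000


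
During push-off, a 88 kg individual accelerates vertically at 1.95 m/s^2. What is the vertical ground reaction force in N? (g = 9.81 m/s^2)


GRF = m * (g + a)
GRF = 88 * (9.81 + 1.95)
GRF = 88 * 11.7600
GRF = 1034.8800


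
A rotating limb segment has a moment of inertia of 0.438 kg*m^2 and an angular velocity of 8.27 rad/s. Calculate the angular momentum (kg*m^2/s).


L = I * omega
L = 0.438 * 8.27
L = 3.6223


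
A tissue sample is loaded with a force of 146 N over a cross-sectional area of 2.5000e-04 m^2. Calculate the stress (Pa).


stress = F / A
stress = 146 / 2.5000e-04
stress = 584000.0000


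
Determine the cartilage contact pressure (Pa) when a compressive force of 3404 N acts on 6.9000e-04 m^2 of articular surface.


P = F / A
P = 3404 / 6.9000e-04
P = 4.9333e+06


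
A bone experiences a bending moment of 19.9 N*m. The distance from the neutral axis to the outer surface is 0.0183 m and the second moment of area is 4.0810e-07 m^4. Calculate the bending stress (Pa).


sigma = M * c / I
sigma = 19.9 * 0.0183 / 4.0810e-07
M * c = 0.3642
sigma = 892354.8150


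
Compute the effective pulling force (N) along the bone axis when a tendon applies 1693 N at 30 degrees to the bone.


F_eff = F_tendon * cos(theta)
theta = 30 deg = 0.5236 rad
cos(theta) = 0.8660
F_eff = 1693 * 0.8660
F_eff = 1466.1810


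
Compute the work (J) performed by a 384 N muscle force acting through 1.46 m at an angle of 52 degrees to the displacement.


W = F * d * cos(theta)
theta = 52 deg = 0.9076 rad
cos(theta) = 0.6157
W = 384 * 1.46 * 0.6157
W = 345.1644


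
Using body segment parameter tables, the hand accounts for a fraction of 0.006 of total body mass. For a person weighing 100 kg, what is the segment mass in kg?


m_segment = body_mass * fraction
m_segment = 100 * 0.006
m_segment = 0.6000


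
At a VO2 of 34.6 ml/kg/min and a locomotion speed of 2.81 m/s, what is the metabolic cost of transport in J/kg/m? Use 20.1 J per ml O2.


Power per kg = VO2 * 20.1 / 60
Power per kg = 34.6 * 20.1 / 60 = 11.5910 W/kg
Cost = power_per_kg / speed
Cost = 11.5910 / 2.81
Cost = 4.1249


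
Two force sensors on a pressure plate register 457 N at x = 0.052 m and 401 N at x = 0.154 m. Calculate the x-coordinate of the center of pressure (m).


COP_x = (F1*x1 + F2*x2) / (F1 + F2)
COP_x = (457*0.052 + 401*0.154) / (457 + 401)
Numerator = 85.5180
Denominator = 858
COP_x = 0.0997


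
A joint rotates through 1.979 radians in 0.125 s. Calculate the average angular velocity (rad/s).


omega = delta_theta / delta_t
omega = 1.979 / 0.125
omega = 15.8320


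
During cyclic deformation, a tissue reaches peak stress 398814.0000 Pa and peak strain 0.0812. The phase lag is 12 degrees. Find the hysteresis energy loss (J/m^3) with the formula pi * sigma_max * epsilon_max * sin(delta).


E_loss = pi * sigma_max * epsilon_max * sin(delta)
delta = 12 deg = 0.2094 rad
sin(delta) = 0.2079
E_loss = pi * 398814.0000 * 0.0812 * 0.2079
E_loss = 21152.1836


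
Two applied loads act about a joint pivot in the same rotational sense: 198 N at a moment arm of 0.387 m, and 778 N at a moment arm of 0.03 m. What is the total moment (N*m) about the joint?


M = F1 * d1 + F2 * d2
M = 198 * 0.387 + 778 * 0.03
M = 76.6260 + 23.3400
M = 99.9660


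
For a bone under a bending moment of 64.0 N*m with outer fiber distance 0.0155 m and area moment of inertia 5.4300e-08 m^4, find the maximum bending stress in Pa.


sigma = M * c / I
sigma = 64.0 * 0.0155 / 5.4300e-08
M * c = 0.9920
sigma = 1.8269e+07


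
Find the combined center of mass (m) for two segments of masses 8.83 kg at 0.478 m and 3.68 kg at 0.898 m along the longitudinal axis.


COM = (m1*x1 + m2*x2) / (m1 + m2)
COM = (8.83*0.478 + 3.68*0.898) / (8.83 + 3.68)
Numerator = 7.5254
Denominator = 12.5100
COM = 0.6015


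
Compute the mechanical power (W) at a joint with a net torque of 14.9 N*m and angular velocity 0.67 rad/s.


P = M * omega
P = 14.9 * 0.67
P = 9.9830


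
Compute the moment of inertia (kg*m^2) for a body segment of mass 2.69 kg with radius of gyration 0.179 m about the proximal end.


I = m * k^2
I = 2.69 * 0.179^2
k^2 = 0.0320
I = 0.0862


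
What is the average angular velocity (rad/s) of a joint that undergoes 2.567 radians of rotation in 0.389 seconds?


omega = delta_theta / delta_t
omega = 2.567 / 0.389
omega = 6.5990


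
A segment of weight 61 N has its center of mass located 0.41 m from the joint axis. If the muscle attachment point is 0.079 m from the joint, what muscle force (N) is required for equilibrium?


F_muscle = W * d_load / d_muscle
F_muscle = 61 * 0.41 / 0.079
Numerator = 25.0100
F_muscle = 316.5823


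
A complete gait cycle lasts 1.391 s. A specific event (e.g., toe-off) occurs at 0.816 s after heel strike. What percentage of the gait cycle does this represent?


pct = (event_time / cycle_time) * 100
pct = (0.816 / 1.391) * 100
ratio = 0.5866
pct = 58.6628


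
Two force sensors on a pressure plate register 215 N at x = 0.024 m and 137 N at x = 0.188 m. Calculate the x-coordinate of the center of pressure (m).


COP_x = (F1*x1 + F2*x2) / (F1 + F2)
COP_x = (215*0.024 + 137*0.188) / (215 + 137)
Numerator = 30.9160
Denominator = 352
COP_x = 0.0878


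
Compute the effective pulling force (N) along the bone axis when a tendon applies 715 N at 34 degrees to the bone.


F_eff = F_tendon * cos(theta)
theta = 34 deg = 0.5934 rad
cos(theta) = 0.8290
F_eff = 715 * 0.8290
F_eff = 592.7619


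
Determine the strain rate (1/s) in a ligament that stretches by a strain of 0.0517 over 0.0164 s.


strain_rate = delta_strain / delta_t
strain_rate = 0.0517 / 0.0164
strain_rate = 3.1524


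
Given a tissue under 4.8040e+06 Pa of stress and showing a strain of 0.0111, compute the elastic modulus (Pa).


E = stress / strain
E = 4.8040e+06 / 0.0111
E = 4.3279e+08


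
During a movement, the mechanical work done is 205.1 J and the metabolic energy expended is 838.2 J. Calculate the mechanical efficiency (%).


eta = (W_mech / E_meta) * 100
eta = (205.1 / 838.2) * 100
ratio = 0.2447
eta = 24.4691


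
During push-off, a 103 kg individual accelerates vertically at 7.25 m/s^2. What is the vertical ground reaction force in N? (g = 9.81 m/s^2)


GRF = m * (g + a)
GRF = 103 * (9.81 + 7.25)
GRF = 103 * 17.0600
GRF = 1757.1800


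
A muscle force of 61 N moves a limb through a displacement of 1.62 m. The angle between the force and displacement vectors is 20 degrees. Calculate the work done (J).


W = F * d * cos(theta)
theta = 20 deg = 0.3491 rad
cos(theta) = 0.9397
W = 61 * 1.62 * 0.9397
W = 92.8604


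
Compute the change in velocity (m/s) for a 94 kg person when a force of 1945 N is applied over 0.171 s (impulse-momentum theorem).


J = F * dt = 1945 * 0.171 = 332.5950 N*s
delta_v = J / m
delta_v = 332.5950 / 94
delta_v = 3.5382


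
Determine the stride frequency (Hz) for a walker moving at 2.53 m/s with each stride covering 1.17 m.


f = v / stride_length
f = 2.53 / 1.17
f = 2.1624


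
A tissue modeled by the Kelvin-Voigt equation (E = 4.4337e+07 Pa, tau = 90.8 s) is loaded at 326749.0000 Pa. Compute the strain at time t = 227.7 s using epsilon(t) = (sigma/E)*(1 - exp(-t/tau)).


epsilon(t) = (sigma/E) * (1 - exp(-t/tau))
sigma/E = 326749.0000 / 4.4337e+07 = 0.0074
exp(-t/tau) = exp(-227.7 / 90.8) = 0.0815
epsilon = 0.0074 * (1 - 0.0815)
epsilon = 0.0068


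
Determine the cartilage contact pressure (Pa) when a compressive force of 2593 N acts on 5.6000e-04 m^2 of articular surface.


P = F / A
P = 2593 / 5.6000e-04
P = 4.6304e+06


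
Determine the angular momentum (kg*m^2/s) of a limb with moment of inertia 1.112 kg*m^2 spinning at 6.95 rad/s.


L = I * omega
L = 1.112 * 6.95
L = 7.7284


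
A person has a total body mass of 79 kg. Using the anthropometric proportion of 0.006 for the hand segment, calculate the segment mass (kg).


m_segment = body_mass * fraction
m_segment = 79 * 0.006
m_segment = 0.4740


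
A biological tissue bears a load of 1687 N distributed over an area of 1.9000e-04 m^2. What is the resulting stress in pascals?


stress = F / A
stress = 1687 / 1.9000e-04
stress = 8.8789e+06


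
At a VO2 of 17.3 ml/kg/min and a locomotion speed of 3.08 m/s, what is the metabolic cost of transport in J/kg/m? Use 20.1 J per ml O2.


Power per kg = VO2 * 20.1 / 60
Power per kg = 17.3 * 20.1 / 60 = 5.7955 W/kg
Cost = power_per_kg / speed
Cost = 5.7955 / 3.08
Cost = 1.8817


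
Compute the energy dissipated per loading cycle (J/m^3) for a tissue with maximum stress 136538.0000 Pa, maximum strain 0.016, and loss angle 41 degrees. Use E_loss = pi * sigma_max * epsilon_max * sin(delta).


E_loss = pi * sigma_max * epsilon_max * sin(delta)
delta = 41 deg = 0.7156 rad
sin(delta) = 0.6561
E_loss = pi * 136538.0000 * 0.016 * 0.6561
E_loss = 4502.6305


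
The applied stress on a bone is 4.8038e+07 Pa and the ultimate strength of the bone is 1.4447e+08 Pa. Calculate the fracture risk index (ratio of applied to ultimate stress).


FRI = applied / ultimate
FRI = 4.8038e+07 / 1.4447e+08
FRI = 0.3325


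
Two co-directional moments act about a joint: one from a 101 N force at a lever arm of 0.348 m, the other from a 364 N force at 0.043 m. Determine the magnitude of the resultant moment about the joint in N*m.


M = F1 * d1 + F2 * d2
M = 101 * 0.348 + 364 * 0.043
M = 35.1480 + 15.6520
M = 50.8000


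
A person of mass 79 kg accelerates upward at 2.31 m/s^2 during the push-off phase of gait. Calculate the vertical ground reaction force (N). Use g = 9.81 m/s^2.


GRF = m * (g + a)
GRF = 79 * (9.81 + 2.31)
GRF = 79 * 12.1200
GRF = 957.4800


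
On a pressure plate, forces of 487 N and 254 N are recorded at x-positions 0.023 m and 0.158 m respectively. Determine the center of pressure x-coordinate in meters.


COP_x = (F1*x1 + F2*x2) / (F1 + F2)
COP_x = (487*0.023 + 254*0.158) / (487 + 254)
Numerator = 51.3330
Denominator = 741
COP_x = 0.0693


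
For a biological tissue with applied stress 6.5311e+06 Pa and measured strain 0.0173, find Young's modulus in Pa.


E = stress / strain
E = 6.5311e+06 / 0.0173
E = 3.7752e+08


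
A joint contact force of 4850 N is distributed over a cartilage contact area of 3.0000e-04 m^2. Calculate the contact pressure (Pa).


P = F / A
P = 4850 / 3.0000e-04
P = 1.6167e+07


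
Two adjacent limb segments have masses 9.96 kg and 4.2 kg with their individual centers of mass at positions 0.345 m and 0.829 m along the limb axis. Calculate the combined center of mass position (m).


COM = (m1*x1 + m2*x2) / (m1 + m2)
COM = (9.96*0.345 + 4.2*0.829) / (9.96 + 4.2)
Numerator = 6.9180
Denominator = 14.1600
COM = 0.4886


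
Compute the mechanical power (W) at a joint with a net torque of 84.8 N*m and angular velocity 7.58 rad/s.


P = M * omega
P = 84.8 * 7.58
P = 642.7840


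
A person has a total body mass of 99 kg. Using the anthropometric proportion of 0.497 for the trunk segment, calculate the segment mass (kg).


m_segment = body_mass * fraction
m_segment = 99 * 0.497
m_segment = 49.2030


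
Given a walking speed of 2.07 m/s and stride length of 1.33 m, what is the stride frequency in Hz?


f = v / stride_length
f = 2.07 / 1.33
f = 1.5564


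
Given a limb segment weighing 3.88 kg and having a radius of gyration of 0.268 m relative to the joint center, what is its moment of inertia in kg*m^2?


I = m * k^2
I = 3.88 * 0.268^2
k^2 = 0.0718
I = 0.2787


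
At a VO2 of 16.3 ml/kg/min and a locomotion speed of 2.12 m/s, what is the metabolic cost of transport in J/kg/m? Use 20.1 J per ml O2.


Power per kg = VO2 * 20.1 / 60
Power per kg = 16.3 * 20.1 / 60 = 5.4605 W/kg
Cost = power_per_kg / speed
Cost = 5.4605 / 2.12
Cost = 2.5757


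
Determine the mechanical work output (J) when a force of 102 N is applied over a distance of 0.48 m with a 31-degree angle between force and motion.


W = F * d * cos(theta)
theta = 31 deg = 0.5411 rad
cos(theta) = 0.8572
W = 102 * 0.48 * 0.8572
W = 41.9669


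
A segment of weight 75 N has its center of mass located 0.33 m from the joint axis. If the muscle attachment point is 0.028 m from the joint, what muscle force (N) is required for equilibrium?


F_muscle = W * d_load / d_muscle
F_muscle = 75 * 0.33 / 0.028
Numerator = 24.7500
F_muscle = 883.9286


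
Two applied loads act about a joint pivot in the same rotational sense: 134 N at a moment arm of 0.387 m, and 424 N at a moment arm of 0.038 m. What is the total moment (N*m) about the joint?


M = F1 * d1 + F2 * d2
M = 134 * 0.387 + 424 * 0.038
M = 51.8580 + 16.1120
M = 67.9700


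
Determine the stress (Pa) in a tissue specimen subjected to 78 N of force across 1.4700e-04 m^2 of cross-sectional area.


stress = F / A
stress = 78 / 1.4700e-04
stress = 530612.2449


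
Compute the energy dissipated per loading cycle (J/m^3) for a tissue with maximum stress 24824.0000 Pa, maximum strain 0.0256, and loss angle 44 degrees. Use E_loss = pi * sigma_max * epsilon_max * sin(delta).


E_loss = pi * sigma_max * epsilon_max * sin(delta)
delta = 44 deg = 0.7679 rad
sin(delta) = 0.6947
E_loss = pi * 24824.0000 * 0.0256 * 0.6947
E_loss = 1386.8608


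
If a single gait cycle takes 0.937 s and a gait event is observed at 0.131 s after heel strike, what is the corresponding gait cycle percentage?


pct = (event_time / cycle_time) * 100
pct = (0.131 / 0.937) * 100
ratio = 0.1398
pct = 13.9808


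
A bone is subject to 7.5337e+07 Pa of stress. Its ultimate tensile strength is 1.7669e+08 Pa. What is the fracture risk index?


FRI = applied / ultimate
FRI = 7.5337e+07 / 1.7669e+08
FRI = 0.4264


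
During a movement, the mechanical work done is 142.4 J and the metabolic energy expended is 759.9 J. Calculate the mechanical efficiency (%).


eta = (W_mech / E_meta) * 100
eta = (142.4 / 759.9) * 100
ratio = 0.1874
eta = 18.7393


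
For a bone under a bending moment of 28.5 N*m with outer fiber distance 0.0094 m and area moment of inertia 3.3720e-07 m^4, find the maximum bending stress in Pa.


sigma = M * c / I
sigma = 28.5 * 0.0094 / 3.3720e-07
M * c = 0.2679
sigma = 794483.9858


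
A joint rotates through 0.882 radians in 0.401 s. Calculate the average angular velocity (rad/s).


omega = delta_theta / delta_t
omega = 0.882 / 0.401
omega = 2.1995


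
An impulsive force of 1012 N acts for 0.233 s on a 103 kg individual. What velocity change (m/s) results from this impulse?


J = F * dt = 1012 * 0.233 = 235.7960 N*s
delta_v = J / m
delta_v = 235.7960 / 103
delta_v = 2.2893


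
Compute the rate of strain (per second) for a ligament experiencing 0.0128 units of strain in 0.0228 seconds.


strain_rate = delta_strain / delta_t
strain_rate = 0.0128 / 0.0228
strain_rate = 0.5614


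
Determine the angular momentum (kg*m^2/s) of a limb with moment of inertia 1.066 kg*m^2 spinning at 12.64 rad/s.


L = I * omega
L = 1.066 * 12.64
L = 13.4742


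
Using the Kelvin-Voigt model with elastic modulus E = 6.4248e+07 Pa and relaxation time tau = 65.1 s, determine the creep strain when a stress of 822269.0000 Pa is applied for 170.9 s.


epsilon(t) = (sigma/E) * (1 - exp(-t/tau))
sigma/E = 822269.0000 / 6.4248e+07 = 0.0128
exp(-t/tau) = exp(-170.9 / 65.1) = 0.0724
epsilon = 0.0128 * (1 - 0.0724)
epsilon = 0.0119


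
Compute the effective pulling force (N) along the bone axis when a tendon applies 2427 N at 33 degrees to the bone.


F_eff = F_tendon * cos(theta)
theta = 33 deg = 0.5760 rad
cos(theta) = 0.8387
F_eff = 2427 * 0.8387
F_eff = 2035.4535


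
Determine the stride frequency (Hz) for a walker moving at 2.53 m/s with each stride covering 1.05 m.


f = v / stride_length
f = 2.53 / 1.05
f = 2.4095


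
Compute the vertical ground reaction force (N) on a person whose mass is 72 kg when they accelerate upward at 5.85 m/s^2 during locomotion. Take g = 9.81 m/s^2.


GRF = m * (g + a)
GRF = 72 * (9.81 + 5.85)
GRF = 72 * 15.6600
GRF = 1127.5200


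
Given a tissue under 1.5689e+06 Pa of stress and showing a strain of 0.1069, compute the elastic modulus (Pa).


E = stress / strain
E = 1.5689e+06 / 0.1069
E = 1.4676e+07


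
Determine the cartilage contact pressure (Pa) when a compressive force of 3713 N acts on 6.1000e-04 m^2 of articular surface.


P = F / A
P = 3713 / 6.1000e-04
P = 6.0869e+06


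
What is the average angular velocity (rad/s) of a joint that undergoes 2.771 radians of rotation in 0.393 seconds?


omega = delta_theta / delta_t
omega = 2.771 / 0.393
omega = 7.0509


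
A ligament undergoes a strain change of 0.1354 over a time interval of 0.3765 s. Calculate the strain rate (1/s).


strain_rate = delta_strain / delta_t
strain_rate = 0.1354 / 0.3765
strain_rate = 0.3596


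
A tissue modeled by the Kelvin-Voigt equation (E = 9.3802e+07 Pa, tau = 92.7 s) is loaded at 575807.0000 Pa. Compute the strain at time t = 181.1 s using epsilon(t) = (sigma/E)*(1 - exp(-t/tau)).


epsilon(t) = (sigma/E) * (1 - exp(-t/tau))
sigma/E = 575807.0000 / 9.3802e+07 = 0.0061
exp(-t/tau) = exp(-181.1 / 92.7) = 0.1418
epsilon = 0.0061 * (1 - 0.1418)
epsilon = 0.0053


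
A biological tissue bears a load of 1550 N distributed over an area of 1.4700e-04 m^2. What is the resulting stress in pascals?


stress = F / A
stress = 1550 / 1.4700e-04
stress = 1.0544e+07


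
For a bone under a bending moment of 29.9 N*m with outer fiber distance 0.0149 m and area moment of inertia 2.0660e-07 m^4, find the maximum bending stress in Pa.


sigma = M * c / I
sigma = 29.9 * 0.0149 / 2.0660e-07
M * c = 0.4455
sigma = 2.1564e+06


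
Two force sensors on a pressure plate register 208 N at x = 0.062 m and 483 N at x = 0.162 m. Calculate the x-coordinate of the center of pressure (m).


COP_x = (F1*x1 + F2*x2) / (F1 + F2)
COP_x = (208*0.062 + 483*0.162) / (208 + 483)
Numerator = 91.1420
Denominator = 691
COP_x = 0.1319


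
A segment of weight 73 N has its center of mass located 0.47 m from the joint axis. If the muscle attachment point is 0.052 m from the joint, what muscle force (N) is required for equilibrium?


F_muscle = W * d_load / d_muscle
F_muscle = 73 * 0.47 / 0.052
Numerator = 34.3100
F_muscle = 659.8077


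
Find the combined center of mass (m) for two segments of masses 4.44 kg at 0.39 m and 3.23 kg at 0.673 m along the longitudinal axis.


COM = (m1*x1 + m2*x2) / (m1 + m2)
COM = (4.44*0.39 + 3.23*0.673) / (4.44 + 3.23)
Numerator = 3.9054
Denominator = 7.6700
COM = 0.5092


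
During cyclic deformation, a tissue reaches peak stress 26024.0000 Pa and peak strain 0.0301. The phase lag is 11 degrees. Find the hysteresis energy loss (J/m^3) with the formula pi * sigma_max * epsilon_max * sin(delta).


E_loss = pi * sigma_max * epsilon_max * sin(delta)
delta = 11 deg = 0.1920 rad
sin(delta) = 0.1908
E_loss = pi * 26024.0000 * 0.0301 * 0.1908
E_loss = 469.5580


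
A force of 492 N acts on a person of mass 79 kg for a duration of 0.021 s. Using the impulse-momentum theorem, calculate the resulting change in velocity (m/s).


J = F * dt = 492 * 0.021 = 10.3320 N*s
delta_v = J / m
delta_v = 10.3320 / 79
delta_v = 0.1308


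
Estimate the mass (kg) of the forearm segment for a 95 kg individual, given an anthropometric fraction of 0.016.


m_segment = body_mass * fraction
m_segment = 95 * 0.016
m_segment = 1.5200


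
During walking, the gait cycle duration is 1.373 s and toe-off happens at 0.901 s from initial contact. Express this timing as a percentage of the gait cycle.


pct = (event_time / cycle_time) * 100
pct = (0.901 / 1.373) * 100
ratio = 0.6562
pct = 65.6227


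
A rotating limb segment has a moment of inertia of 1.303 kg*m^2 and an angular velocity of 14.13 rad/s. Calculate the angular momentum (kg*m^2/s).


L = I * omega
L = 1.303 * 14.13
L = 18.4114


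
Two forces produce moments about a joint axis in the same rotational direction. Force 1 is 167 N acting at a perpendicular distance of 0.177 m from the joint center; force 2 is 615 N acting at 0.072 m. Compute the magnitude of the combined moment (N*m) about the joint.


M = F1 * d1 + F2 * d2
M = 167 * 0.177 + 615 * 0.072
M = 29.5590 + 44.2800
M = 73.8390


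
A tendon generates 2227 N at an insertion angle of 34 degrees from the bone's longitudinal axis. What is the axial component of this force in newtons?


F_eff = F_tendon * cos(theta)
theta = 34 deg = 0.5934 rad
cos(theta) = 0.8290
F_eff = 2227 * 0.8290
F_eff = 1846.2667


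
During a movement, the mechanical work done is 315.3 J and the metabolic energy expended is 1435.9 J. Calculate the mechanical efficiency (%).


eta = (W_mech / E_meta) * 100
eta = (315.3 / 1435.9) * 100
ratio = 0.2196
eta = 21.9584


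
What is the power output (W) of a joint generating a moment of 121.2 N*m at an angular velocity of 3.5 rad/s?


P = M * omega
P = 121.2 * 3.5
P = 424.2000


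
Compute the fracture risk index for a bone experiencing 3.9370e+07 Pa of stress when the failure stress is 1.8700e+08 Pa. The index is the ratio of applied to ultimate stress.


FRI = applied / ultimate
FRI = 3.9370e+07 / 1.8700e+08
FRI = 0.2105


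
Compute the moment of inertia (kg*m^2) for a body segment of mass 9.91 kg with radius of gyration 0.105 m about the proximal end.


I = m * k^2
I = 9.91 * 0.105^2
k^2 = 0.0110
I = 0.1093


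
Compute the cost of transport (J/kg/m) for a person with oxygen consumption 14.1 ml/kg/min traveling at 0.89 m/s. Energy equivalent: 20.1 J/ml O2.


Power per kg = VO2 * 20.1 / 60
Power per kg = 14.1 * 20.1 / 60 = 4.7235 W/kg
Cost = power_per_kg / speed
Cost = 4.7235 / 0.89
Cost = 5.3073


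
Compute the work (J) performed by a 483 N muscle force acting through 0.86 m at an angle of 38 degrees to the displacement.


W = F * d * cos(theta)
theta = 38 deg = 0.6632 rad
cos(theta) = 0.7880
W = 483 * 0.86 * 0.7880
W = 327.3239


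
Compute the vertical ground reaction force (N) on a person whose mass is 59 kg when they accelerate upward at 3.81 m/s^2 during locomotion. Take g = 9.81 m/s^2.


GRF = m * (g + a)
GRF = 59 * (9.81 + 3.81)
GRF = 59 * 13.6200
GRF = 803.5800


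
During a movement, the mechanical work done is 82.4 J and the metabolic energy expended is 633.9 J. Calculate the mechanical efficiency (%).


eta = (W_mech / E_meta) * 100
eta = (82.4 / 633.9) * 100
ratio = 0.1300
eta = 12.9989


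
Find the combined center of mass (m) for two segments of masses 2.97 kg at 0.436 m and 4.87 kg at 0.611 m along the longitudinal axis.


COM = (m1*x1 + m2*x2) / (m1 + m2)
COM = (2.97*0.436 + 4.87*0.611) / (2.97 + 4.87)
Numerator = 4.2705
Denominator = 7.8400
COM = 0.5447


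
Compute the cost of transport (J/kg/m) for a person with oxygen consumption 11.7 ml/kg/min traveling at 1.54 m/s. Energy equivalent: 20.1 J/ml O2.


Power per kg = VO2 * 20.1 / 60
Power per kg = 11.7 * 20.1 / 60 = 3.9195 W/kg
Cost = power_per_kg / speed
Cost = 3.9195 / 1.54
Cost = 2.5451


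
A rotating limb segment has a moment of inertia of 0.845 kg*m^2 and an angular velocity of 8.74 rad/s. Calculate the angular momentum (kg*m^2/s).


L = I * omega
L = 0.845 * 8.74
L = 7.3853


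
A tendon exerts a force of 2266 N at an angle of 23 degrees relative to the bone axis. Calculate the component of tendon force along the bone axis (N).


F_eff = F_tendon * cos(theta)
theta = 23 deg = 0.4014 rad
cos(theta) = 0.9205
F_eff = 2266 * 0.9205
F_eff = 2085.8640


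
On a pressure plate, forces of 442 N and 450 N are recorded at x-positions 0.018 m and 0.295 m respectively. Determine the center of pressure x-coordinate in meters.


COP_x = (F1*x1 + F2*x2) / (F1 + F2)
COP_x = (442*0.018 + 450*0.295) / (442 + 450)
Numerator = 140.7060
Denominator = 892
COP_x = 0.1577


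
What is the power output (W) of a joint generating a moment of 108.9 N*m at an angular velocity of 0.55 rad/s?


P = M * omega
P = 108.9 * 0.55
P = 59.8950


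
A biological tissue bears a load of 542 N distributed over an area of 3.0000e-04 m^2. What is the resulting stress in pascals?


stress = F / A
stress = 542 / 3.0000e-04
stress = 1.8067e+06


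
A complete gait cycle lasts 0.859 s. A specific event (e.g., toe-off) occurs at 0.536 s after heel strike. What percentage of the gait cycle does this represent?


pct = (event_time / cycle_time) * 100
pct = (0.536 / 0.859) * 100
ratio = 0.6240
pct = 62.3981


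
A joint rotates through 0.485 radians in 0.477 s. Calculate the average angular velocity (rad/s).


omega = delta_theta / delta_t
omega = 0.485 / 0.477
omega = 1.0168


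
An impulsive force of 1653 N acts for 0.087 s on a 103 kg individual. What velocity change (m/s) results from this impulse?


J = F * dt = 1653 * 0.087 = 143.8110 N*s
delta_v = J / m
delta_v = 143.8110 / 103
delta_v = 1.3962


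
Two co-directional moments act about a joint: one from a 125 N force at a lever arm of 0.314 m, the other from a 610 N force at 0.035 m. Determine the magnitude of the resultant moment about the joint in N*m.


M = F1 * d1 + F2 * d2
M = 125 * 0.314 + 610 * 0.035
M = 39.2500 + 21.3500
M = 60.6000


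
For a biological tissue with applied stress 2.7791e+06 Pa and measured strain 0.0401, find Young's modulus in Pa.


E = stress / strain
E = 2.7791e+06 / 0.0401
E = 6.9304e+07


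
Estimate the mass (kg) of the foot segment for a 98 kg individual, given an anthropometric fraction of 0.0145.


m_segment = body_mass * fraction
m_segment = 98 * 0.0145
m_segment = 1.4210


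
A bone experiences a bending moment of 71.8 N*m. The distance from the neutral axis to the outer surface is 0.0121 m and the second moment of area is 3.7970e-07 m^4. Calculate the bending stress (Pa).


sigma = M * c / I
sigma = 71.8 * 0.0121 / 3.7970e-07
M * c = 0.8688
sigma = 2.2881e+06


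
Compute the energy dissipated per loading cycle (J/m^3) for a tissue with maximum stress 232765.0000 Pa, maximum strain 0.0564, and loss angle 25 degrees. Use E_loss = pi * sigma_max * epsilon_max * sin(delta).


E_loss = pi * sigma_max * epsilon_max * sin(delta)
delta = 25 deg = 0.4363 rad
sin(delta) = 0.4226
E_loss = pi * 232765.0000 * 0.0564 * 0.4226
E_loss = 17429.9007


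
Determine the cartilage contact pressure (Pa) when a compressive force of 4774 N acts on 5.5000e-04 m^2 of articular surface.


P = F / A
P = 4774 / 5.5000e-04
P = 8.6800e+06


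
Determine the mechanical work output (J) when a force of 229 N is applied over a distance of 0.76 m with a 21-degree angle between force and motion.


W = F * d * cos(theta)
theta = 21 deg = 0.3665 rad
cos(theta) = 0.9336
W = 229 * 0.76 * 0.9336
W = 162.4803


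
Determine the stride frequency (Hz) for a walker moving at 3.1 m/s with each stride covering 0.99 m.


f = v / stride_length
f = 3.1 / 0.99
f = 3.1313


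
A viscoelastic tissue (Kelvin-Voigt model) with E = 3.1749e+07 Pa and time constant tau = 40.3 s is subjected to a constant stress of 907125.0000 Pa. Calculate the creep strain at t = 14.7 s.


epsilon(t) = (sigma/E) * (1 - exp(-t/tau))
sigma/E = 907125.0000 / 3.1749e+07 = 0.0286
exp(-t/tau) = exp(-14.7 / 40.3) = 0.6944
epsilon = 0.0286 * (1 - 0.6944)
epsilon = 0.0087


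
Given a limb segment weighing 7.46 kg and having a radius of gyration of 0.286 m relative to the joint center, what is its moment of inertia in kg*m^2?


I = m * k^2
I = 7.46 * 0.286^2
k^2 = 0.0818
I = 0.6102


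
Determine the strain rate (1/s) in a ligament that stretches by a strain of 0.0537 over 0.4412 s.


strain_rate = delta_strain / delta_t
strain_rate = 0.0537 / 0.4412
strain_rate = 0.1217


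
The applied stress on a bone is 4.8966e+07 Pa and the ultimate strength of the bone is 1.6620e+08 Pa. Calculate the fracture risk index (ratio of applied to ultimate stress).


FRI = applied / ultimate
FRI = 4.8966e+07 / 1.6620e+08
FRI = 0.2946


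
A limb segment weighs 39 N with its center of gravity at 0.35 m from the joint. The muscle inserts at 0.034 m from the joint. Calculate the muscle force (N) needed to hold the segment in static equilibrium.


F_muscle = W * d_load / d_muscle
F_muscle = 39 * 0.35 / 0.034
Numerator = 13.6500
F_muscle = 401.4706


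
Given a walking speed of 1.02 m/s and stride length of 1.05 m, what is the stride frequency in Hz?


f = v / stride_length
f = 1.02 / 1.05
f = 0.9714


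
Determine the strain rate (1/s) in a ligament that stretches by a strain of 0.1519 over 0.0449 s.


strain_rate = delta_strain / delta_t
strain_rate = 0.1519 / 0.0449
strain_rate = 3.3831


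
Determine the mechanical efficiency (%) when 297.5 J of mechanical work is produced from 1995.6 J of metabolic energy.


eta = (W_mech / E_meta) * 100
eta = (297.5 / 1995.6) * 100
ratio = 0.1491
eta = 14.9078


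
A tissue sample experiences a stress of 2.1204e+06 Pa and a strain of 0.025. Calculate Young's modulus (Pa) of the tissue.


E = stress / strain
E = 2.1204e+06 / 0.025
E = 8.4816e+07


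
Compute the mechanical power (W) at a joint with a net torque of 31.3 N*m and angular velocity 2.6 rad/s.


P = M * omega
P = 31.3 * 2.6
P = 81.3800


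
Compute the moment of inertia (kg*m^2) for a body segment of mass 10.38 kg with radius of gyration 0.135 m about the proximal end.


I = m * k^2
I = 10.38 * 0.135^2
k^2 = 0.0182
I = 0.1892


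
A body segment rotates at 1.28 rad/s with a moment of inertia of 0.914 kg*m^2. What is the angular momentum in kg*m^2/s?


L = I * omega
L = 0.914 * 1.28
L = 1.1699


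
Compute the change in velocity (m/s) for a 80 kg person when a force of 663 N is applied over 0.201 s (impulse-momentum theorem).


J = F * dt = 663 * 0.201 = 133.2630 N*s
delta_v = J / m
delta_v = 133.2630 / 80
delta_v = 1.6658


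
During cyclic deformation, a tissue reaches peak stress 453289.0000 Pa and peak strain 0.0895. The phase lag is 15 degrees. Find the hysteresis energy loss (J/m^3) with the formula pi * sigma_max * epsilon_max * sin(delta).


E_loss = pi * sigma_max * epsilon_max * sin(delta)
delta = 15 deg = 0.2618 rad
sin(delta) = 0.2588
E_loss = pi * 453289.0000 * 0.0895 * 0.2588
E_loss = 32987.1138


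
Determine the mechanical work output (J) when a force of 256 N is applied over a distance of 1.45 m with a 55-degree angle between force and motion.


W = F * d * cos(theta)
theta = 55 deg = 0.9599 rad
cos(theta) = 0.5736
W = 256 * 1.45 * 0.5736
W = 212.9116


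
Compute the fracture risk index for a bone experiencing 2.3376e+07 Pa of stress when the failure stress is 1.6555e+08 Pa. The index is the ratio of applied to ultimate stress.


FRI = applied / ultimate
FRI = 2.3376e+07 / 1.6555e+08
FRI = 0.1412


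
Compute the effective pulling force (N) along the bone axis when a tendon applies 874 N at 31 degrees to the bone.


F_eff = F_tendon * cos(theta)
theta = 31 deg = 0.5411 rad
cos(theta) = 0.8572
F_eff = 874 * 0.8572
F_eff = 749.1642


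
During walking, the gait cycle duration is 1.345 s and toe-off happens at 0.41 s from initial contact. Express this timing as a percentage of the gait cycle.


pct = (event_time / cycle_time) * 100
pct = (0.41 / 1.345) * 100
ratio = 0.3048
pct = 30.4833


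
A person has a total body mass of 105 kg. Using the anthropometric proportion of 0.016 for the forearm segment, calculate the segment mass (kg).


m_segment = body_mass * fraction
m_segment = 105 * 0.016
m_segment = 1.6800


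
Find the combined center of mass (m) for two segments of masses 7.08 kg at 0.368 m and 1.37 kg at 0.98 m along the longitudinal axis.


COM = (m1*x1 + m2*x2) / (m1 + m2)
COM = (7.08*0.368 + 1.37*0.98) / (7.08 + 1.37)
Numerator = 3.9480
Denominator = 8.4500
COM = 0.4672


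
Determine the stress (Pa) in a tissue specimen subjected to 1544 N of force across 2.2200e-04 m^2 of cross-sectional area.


stress = F / A
stress = 1544 / 2.2200e-04
stress = 6.9550e+06


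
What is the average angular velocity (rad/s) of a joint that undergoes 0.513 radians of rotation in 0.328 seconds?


omega = delta_theta / delta_t
omega = 0.513 / 0.328
omega = 1.5640


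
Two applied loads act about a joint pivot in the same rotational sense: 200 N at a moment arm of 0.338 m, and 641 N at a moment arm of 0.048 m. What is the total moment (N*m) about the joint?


M = F1 * d1 + F2 * d2
M = 200 * 0.338 + 641 * 0.048
M = 67.6000 + 30.7680
M = 98.3680


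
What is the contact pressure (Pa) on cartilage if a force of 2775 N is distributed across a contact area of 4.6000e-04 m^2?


P = F / A
P = 2775 / 4.6000e-04
P = 6.0326e+06


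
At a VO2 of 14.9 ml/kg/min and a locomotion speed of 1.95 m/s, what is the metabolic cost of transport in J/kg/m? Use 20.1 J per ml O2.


Power per kg = VO2 * 20.1 / 60
Power per kg = 14.9 * 20.1 / 60 = 4.9915 W/kg
Cost = power_per_kg / speed
Cost = 4.9915 / 1.95
Cost = 2.5597


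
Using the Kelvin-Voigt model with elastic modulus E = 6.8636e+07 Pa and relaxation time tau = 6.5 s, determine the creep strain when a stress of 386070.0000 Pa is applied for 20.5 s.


epsilon(t) = (sigma/E) * (1 - exp(-t/tau))
sigma/E = 386070.0000 / 6.8636e+07 = 0.0056
exp(-t/tau) = exp(-20.5 / 6.5) = 0.0427
epsilon = 0.0056 * (1 - 0.0427)
epsilon = 0.0054


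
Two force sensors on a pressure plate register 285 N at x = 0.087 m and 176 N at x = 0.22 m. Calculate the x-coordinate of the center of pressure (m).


COP_x = (F1*x1 + F2*x2) / (F1 + F2)
COP_x = (285*0.087 + 176*0.22) / (285 + 176)
Numerator = 63.5150
Denominator = 461
COP_x = 0.1378


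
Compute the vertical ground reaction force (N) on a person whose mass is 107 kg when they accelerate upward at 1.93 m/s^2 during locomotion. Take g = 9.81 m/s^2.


GRF = m * (g + a)
GRF = 107 * (9.81 + 1.93)
GRF = 107 * 11.7400
GRF = 1256.1800


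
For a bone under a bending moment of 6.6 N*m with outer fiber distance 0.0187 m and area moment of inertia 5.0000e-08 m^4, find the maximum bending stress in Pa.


sigma = M * c / I
sigma = 6.6 * 0.0187 / 5.0000e-08
M * c = 0.1234
sigma = 2.4684e+06


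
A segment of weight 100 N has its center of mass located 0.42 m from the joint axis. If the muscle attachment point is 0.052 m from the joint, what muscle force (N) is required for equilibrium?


F_muscle = W * d_load / d_muscle
F_muscle = 100 * 0.42 / 0.052
Numerator = 42.0000
F_muscle = 807.6923


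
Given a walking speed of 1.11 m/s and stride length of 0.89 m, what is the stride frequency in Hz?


f = v / stride_length
f = 1.11 / 0.89
f = 1.2472


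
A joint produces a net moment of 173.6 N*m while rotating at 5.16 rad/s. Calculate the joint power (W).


P = M * omega
P = 173.6 * 5.16
P = 895.7760


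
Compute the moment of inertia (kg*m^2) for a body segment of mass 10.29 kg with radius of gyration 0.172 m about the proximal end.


I = m * k^2
I = 10.29 * 0.172^2
k^2 = 0.0296
I = 0.3044


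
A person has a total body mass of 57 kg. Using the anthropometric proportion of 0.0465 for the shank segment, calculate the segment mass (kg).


m_segment = body_mass * fraction
m_segment = 57 * 0.0465
m_segment = 2.6505


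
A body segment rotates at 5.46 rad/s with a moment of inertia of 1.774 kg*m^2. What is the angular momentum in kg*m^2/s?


L = I * omega
L = 1.774 * 5.46
L = 9.6860


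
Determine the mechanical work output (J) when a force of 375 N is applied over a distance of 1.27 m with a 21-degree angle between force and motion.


W = F * d * cos(theta)
theta = 21 deg = 0.3665 rad
cos(theta) = 0.9336
W = 375 * 1.27 * 0.9336
W = 444.6177


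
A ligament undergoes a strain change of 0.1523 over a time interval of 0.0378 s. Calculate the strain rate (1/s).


strain_rate = delta_strain / delta_t
strain_rate = 0.1523 / 0.0378
strain_rate = 4.0291


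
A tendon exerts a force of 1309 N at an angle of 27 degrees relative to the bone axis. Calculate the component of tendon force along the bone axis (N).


F_eff = F_tendon * cos(theta)
theta = 27 deg = 0.4712 rad
cos(theta) = 0.8910
F_eff = 1309 * 0.8910
F_eff = 1166.3275


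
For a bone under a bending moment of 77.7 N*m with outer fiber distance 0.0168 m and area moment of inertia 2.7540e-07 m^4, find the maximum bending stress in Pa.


sigma = M * c / I
sigma = 77.7 * 0.0168 / 2.7540e-07
M * c = 1.3054
sigma = 4.7399e+06


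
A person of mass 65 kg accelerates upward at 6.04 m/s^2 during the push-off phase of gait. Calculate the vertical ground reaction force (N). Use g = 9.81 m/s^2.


GRF = m * (g + a)
GRF = 65 * (9.81 + 6.04)
GRF = 65 * 15.8500
GRF = 1030.2500


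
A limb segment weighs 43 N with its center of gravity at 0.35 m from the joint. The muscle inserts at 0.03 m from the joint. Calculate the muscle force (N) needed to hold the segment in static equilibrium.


F_muscle = W * d_load / d_muscle
F_muscle = 43 * 0.35 / 0.03
Numerator = 15.0500
F_muscle = 501.6667


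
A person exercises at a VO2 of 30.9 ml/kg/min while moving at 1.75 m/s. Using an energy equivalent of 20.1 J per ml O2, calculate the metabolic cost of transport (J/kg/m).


Power per kg = VO2 * 20.1 / 60
Power per kg = 30.9 * 20.1 / 60 = 10.3515 W/kg
Cost = power_per_kg / speed
Cost = 10.3515 / 1.75
Cost = 5.9151


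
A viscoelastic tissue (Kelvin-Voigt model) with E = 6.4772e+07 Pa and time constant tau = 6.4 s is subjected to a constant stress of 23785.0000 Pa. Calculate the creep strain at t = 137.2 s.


epsilon(t) = (sigma/E) * (1 - exp(-t/tau))
sigma/E = 23785.0000 / 6.4772e+07 = 3.6721e-04
exp(-t/tau) = exp(-137.2 / 6.4) = 4.8957e-10
epsilon = 3.6721e-04 * (1 - 4.8957e-10)
epsilon = 3.6721e-04


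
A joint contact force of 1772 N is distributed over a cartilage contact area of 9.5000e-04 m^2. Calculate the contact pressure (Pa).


P = F / A
P = 1772 / 9.5000e-04
P = 1.8653e+06


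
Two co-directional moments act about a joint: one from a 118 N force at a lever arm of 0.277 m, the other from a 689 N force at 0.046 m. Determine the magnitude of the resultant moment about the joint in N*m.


M = F1 * d1 + F2 * d2
M = 118 * 0.277 + 689 * 0.046
M = 32.6860 + 31.6940
M = 64.3800


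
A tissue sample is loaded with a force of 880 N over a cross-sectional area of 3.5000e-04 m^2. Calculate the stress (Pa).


stress = F / A
stress = 880 / 3.5000e-04
stress = 2.5143e+06


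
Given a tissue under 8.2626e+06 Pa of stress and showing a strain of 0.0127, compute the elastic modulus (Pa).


E = stress / strain
E = 8.2626e+06 / 0.0127
E = 6.5060e+08


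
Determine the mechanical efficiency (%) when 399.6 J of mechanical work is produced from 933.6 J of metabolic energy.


eta = (W_mech / E_meta) * 100
eta = (399.6 / 933.6) * 100
ratio = 0.4280
eta = 42.8021


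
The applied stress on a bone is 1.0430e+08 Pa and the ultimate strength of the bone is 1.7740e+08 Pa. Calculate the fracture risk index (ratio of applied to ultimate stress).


FRI = applied / ultimate
FRI = 1.0430e+08 / 1.7740e+08
FRI = 0.5879


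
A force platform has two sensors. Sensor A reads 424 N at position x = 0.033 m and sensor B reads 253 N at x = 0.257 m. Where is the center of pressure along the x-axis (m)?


COP_x = (F1*x1 + F2*x2) / (F1 + F2)
COP_x = (424*0.033 + 253*0.257) / (424 + 253)
Numerator = 79.0130
Denominator = 677
COP_x = 0.1167


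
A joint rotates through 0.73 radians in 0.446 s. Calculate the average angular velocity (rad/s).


omega = delta_theta / delta_t
omega = 0.73 / 0.446
omega = 1.6368
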